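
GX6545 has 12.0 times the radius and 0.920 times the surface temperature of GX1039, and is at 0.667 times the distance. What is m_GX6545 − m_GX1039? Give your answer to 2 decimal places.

L_GX6545/L_GX1039 = (12.0)²(0.920)⁴ = 103.2.
F_GX6545/F_GX1039 = (L_GX6545/L_GX1039)/(d_GX6545/d_GX1039)² = 103.2/0.4449 = 231.9.
m_GX6545 − m_GX1039 = −2.5 log₁₀(231.9) = -5.91.

-5.91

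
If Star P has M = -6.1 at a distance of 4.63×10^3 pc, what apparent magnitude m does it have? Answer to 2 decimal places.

m = M + 5 log₁₀(d/10 pc) = -6.1 + 5 log₁₀(4.63×10^3/10)
  = -6.1 + 5 × 2.666 = -6.1 + 13.33 = 7.23.

7.23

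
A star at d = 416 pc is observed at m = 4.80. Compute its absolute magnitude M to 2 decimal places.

-3.30

M = m − 5 log₁₀(d/10 pc) = 4.80 − 5 log₁₀(416/10)
  = 4.80 − 5 × 1.619 = 4.80 − 8.10 = -3.30.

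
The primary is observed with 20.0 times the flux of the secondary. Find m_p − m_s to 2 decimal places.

-3.25

m_p − m_s = −2.5 log₁₀(F_p/F_s) = −2.5 log₁₀(20.0) = −2.5 × (1.301) = -3.253.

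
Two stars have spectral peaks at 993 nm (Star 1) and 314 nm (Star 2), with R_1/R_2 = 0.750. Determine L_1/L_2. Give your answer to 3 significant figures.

Wien's law gives T ∝ 1/λ_max, so T_1/T_2 = λ_2/λ_1 = 314/993 = 0.3162.
Then L ∝ R²T⁴ gives L_1/L_2 = (0.750)² × (0.3162)⁴ = 0.5625 × 0.009998 = 0.005624.

0.00562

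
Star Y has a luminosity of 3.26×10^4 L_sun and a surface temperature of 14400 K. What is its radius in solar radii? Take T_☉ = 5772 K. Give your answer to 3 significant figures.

R/R_☉ = √(L/L_☉) / (T/T_☉)² = √(3.26×10^4) / (2.495)²
       = 180.6 / 6.224 = 29.01.

29.0 solar radii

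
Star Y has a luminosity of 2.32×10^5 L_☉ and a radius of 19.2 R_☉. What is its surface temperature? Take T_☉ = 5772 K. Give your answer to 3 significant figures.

2.89×10^4 K

T/T_☉ = (L/L_☉)^(1/4) / (R/R_☉)^(1/2)
T = 5772 × (2.32×10^5)^(1/4) / √(19.2) = 5772 × 21.95 / 4.382 = 2.891×10^4 K.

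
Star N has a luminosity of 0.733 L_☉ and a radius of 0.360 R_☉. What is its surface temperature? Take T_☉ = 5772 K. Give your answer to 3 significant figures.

T/T_☉ = (L/L_☉)^(1/4) / (R/R_☉)^(1/2)
T = 5772 × (0.733)^(1/4) / √(0.360) = 5772 × 0.9253 / 0.6000 = 8901 K.

8.90×10^3 K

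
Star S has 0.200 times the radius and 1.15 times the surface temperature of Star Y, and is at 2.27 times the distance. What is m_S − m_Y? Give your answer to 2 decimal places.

4.67

L_S/L_Y = (0.200)²(1.15)⁴ = 0.06996.
F_S/F_Y = (L_S/L_Y)/(d_S/d_Y)² = 0.06996/5.153 = 0.01358.
m_S − m_Y = −2.5 log₁₀(0.01358) = 4.67.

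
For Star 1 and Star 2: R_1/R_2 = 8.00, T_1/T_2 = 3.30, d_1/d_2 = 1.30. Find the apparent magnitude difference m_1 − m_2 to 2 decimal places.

L_1/L_2 = (8.00)²(3.30)⁴ = 7590.
F_1/F_2 = (L_1/L_2)/(d_1/d_2)² = 7590/1.690 = 4491.
m_1 − m_2 = −2.5 log₁₀(4491) = -9.13.

-9.13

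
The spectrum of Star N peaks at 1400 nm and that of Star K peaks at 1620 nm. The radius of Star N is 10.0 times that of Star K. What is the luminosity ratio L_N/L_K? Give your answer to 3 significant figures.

Wien's law gives T ∝ 1/λ_max, so T_N/T_K = λ_K/λ_N = 1620/1400 = 1.157.
Then L ∝ R²T⁴ gives L_N/L_K = (10.0)² × (1.157)⁴ = 100.0 × 1.793 = 179.3.

179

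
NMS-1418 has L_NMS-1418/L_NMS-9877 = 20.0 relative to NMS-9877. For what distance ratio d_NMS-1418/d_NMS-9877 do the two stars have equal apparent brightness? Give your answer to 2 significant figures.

4.5

Equal flux requires L_NMS-1418/d_NMS-1418² = L_NMS-9877/d_NMS-9877², so d_NMS-1418/d_NMS-9877 = √(L_NMS-1418/L_NMS-9877)
= √(20.0) = 4.472.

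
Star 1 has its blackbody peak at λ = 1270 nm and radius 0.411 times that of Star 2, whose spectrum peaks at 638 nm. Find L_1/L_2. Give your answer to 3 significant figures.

Wien's law gives T ∝ 1/λ_max, so T_1/T_2 = λ_2/λ_1 = 638/1270 = 0.5024.
Then L ∝ R²T⁴ gives L_1/L_2 = (0.411)² × (0.5024)⁴ = 0.1689 × 0.06369 = 0.01076.

0.0108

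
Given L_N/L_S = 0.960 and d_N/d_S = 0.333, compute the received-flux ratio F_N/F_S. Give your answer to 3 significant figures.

F = L/(4πd²), so F_N/F_S = (L_N/L_S) / (d_N/d_S)²
= 0.960 / (0.333)² = 0.960 / 0.1109 = 8.657.

8.66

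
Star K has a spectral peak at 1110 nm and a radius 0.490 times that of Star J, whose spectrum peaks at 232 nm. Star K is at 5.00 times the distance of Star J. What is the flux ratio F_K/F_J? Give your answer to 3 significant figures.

Wien's law: T_K/T_J = λ_J/λ_K = 232/1110 = 0.2090.
L_K/L_J = (R_K/R_J)²(T_K/T_J)⁴ = (0.490)²(0.2090)⁴ = 4.582×10^-4.
F_K/F_J = (L_K/L_J)/(d_K/d_J)² = 4.582×10^-4/(5.00)² = 1.833×10^-5.

1.83×10^-5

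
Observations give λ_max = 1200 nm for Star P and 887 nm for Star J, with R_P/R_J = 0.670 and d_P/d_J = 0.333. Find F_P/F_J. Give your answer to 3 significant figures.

Wien's law: T_P/T_J = λ_J/λ_P = 887/1200 = 0.7392.
L_P/L_J = (R_P/R_J)²(T_P/T_J)⁴ = (0.670)²(0.7392)⁴ = 0.1340.
F_P/F_J = (L_P/L_J)/(d_P/d_J)² = 0.1340/(0.333)² = 1.208.

1.21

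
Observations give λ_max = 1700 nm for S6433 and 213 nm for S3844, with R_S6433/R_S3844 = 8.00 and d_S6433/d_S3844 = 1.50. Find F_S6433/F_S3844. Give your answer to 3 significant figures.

0.00701

Wien's law: T_S6433/T_S3844 = λ_S3844/λ_S6433 = 213/1700 = 0.1253.
L_S6433/L_S3844 = (R_S6433/R_S3844)²(T_S6433/T_S3844)⁴ = (8.00)²(0.1253)⁴ = 0.01577.
F_S6433/F_S3844 = (L_S6433/L_S3844)/(d_S6433/d_S3844)² = 0.01577/(1.50)² = 0.007010.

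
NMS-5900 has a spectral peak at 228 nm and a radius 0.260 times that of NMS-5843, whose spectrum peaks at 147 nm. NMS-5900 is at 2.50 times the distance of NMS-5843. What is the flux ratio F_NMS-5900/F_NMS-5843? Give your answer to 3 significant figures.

Wien's law: T_NMS-5900/T_NMS-5843 = λ_NMS-5843/λ_NMS-5900 = 147/228 = 0.6447.
L_NMS-5900/L_NMS-5843 = (R_NMS-5900/R_NMS-5843)²(T_NMS-5900/T_NMS-5843)⁴ = (0.260)²(0.6447)⁴ = 0.01168.
F_NMS-5900/F_NMS-5843 = (L_NMS-5900/L_NMS-5843)/(d_NMS-5900/d_NMS-5843)² = 0.01168/(2.50)² = 0.001869.

0.00187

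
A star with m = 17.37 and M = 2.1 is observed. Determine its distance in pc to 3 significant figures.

m − M = 5 log₁₀(d/10 pc)
17.37 − (2.1) = 15.27 = 5 log₁₀(d/10)
d = 10 × 10^(15.27/5) = 10 × 10^3.054 = 1.132×10^4 pc.

1.13×10^4 pc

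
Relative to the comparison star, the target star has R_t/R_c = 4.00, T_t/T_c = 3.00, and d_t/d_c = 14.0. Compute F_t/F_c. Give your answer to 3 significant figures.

6.61

L_t/L_c = (R_t/R_c)²(T_t/T_c)⁴ = (4.00)² × (3.00)⁴ = 1296.
F_t/F_c = (L_t/L_c)/(d_t/d_c)² = 1296 / (14.0)² = 6.612.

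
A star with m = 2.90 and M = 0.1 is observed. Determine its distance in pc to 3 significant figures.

m − M = 5 log₁₀(d/10 pc)
2.90 − (0.1) = 2.80 = 5 log₁₀(d/10)
d = 10 × 10^(2.80/5) = 10 × 10^0.560 = 36.31 pc.

36.3 pc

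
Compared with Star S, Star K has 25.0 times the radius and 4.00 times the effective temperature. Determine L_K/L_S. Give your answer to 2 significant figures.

1.6×10^5

From the Stefan–Boltzmann law, L ∝ R²T⁴, so
L_K/L_S = (R_K/R_S)² (T_K/T_S)⁴ = (25.0)² × (4.00)⁴ = 625.0 × 256.0 = 1.600×10^5.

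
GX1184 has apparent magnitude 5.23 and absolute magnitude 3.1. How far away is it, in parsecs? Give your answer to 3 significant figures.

m − M = 5 log₁₀(d/10 pc)
5.23 − (3.1) = 2.13 = 5 log₁₀(d/10)
d = 10 × 10^(2.13/5) = 10 × 10^0.426 = 26.67 pc.

26.7 pc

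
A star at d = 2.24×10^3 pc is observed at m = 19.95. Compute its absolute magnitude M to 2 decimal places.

8.20

M = m − 5 log₁₀(d/10 pc) = 19.95 − 5 log₁₀(2.24×10^3/10)
  = 19.95 − 5 × 2.350 = 19.95 − 11.75 = 8.20.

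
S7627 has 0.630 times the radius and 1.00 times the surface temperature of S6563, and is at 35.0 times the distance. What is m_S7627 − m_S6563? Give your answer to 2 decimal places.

L_S7627/L_S6563 = (0.630)²(1.00)⁴ = 0.3969.
F_S7627/F_S6563 = (L_S7627/L_S6563)/(d_S7627/d_S6563)² = 0.3969/1225 = 3.240×10^-4.
m_S7627 − m_S6563 = −2.5 log₁₀(3.240×10^-4) = 8.72.

8.72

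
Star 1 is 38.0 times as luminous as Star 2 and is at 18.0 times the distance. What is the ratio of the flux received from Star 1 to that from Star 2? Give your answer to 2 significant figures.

F = L/(4πd²), so F_1/F_2 = (L_1/L_2) / (d_1/d_2)²
= 38.0 / (18.0)² = 38.0 / 324.0 = 0.1173.

0.12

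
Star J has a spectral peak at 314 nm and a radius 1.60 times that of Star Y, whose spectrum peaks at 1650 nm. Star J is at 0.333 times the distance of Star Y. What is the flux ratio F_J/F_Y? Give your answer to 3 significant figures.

1.76×10^4

Wien's law: T_J/T_Y = λ_Y/λ_J = 1650/314 = 5.255.
L_J/L_Y = (R_J/R_Y)²(T_J/T_Y)⁴ = (1.60)²(5.255)⁴ = 1952.
F_J/F_Y = (L_J/L_Y)/(d_J/d_Y)² = 1952/(0.333)² = 1.760×10^4.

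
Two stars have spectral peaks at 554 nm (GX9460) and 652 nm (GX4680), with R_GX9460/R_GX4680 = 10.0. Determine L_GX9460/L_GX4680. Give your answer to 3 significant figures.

Wien's law gives T ∝ 1/λ_max, so T_GX9460/T_GX4680 = λ_GX4680/λ_GX9460 = 652/554 = 1.177.
Then L ∝ R²T⁴ gives L_GX9460/L_GX4680 = (10.0)² × (1.177)⁴ = 100.0 × 1.918 = 191.8.

192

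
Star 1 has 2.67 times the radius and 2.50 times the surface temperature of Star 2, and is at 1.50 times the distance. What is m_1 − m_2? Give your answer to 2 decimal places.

L_1/L_2 = (2.67)²(2.50)⁴ = 278.5.
F_1/F_2 = (L_1/L_2)/(d_1/d_2)² = 278.5/2.250 = 123.8.
m_1 − m_2 = −2.5 log₁₀(123.8) = -5.23.

-5.23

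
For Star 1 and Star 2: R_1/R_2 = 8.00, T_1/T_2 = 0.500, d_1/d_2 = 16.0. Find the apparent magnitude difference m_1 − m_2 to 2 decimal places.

L_1/L_2 = (8.00)²(0.500)⁴ = 4.000.
F_1/F_2 = (L_1/L_2)/(d_1/d_2)² = 4.000/256.0 = 0.01562.
m_1 − m_2 = −2.5 log₁₀(0.01562) = 4.52.

4.52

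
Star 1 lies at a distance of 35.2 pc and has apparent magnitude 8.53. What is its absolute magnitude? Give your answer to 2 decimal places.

5.80

M = m − 5 log₁₀(d/10 pc) = 8.53 − 5 log₁₀(35.2/10)
  = 8.53 − 5 × 0.547 = 8.53 − 2.73 = 5.80.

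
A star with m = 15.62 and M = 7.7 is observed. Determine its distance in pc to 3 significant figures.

m − M = 5 log₁₀(d/10 pc)
15.62 − (7.7) = 7.92 = 5 log₁₀(d/10)
d = 10 × 10^(7.92/5) = 10 × 10^1.584 = 383.7 pc.

384 pc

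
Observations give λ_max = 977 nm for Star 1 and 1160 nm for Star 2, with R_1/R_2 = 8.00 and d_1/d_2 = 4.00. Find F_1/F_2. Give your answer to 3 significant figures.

7.95

Wien's law: T_1/T_2 = λ_2/λ_1 = 1160/977 = 1.187.
L_1/L_2 = (R_1/R_2)²(T_1/T_2)⁴ = (8.00)²(1.187)⁴ = 127.2.
F_1/F_2 = (L_1/L_2)/(d_1/d_2)² = 127.2/(4.00)² = 7.949.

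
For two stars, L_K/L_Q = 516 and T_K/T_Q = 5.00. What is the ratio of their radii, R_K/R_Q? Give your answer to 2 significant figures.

0.91

L ∝ R²T⁴ gives R ∝ √L / T², so
R_K/R_Q = √(516) / (5.00)² = 22.72 / 25.00 = 0.9086.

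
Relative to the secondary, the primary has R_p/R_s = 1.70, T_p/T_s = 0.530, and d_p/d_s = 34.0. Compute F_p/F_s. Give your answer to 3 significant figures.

1.97×10^-4

L_p/L_s = (R_p/R_s)²(T_p/T_s)⁴ = (1.70)² × (0.530)⁴ = 0.2280.
F_p/F_s = (L_p/L_s)/(d_p/d_s)² = 0.2280 / (34.0)² = 1.973×10^-4.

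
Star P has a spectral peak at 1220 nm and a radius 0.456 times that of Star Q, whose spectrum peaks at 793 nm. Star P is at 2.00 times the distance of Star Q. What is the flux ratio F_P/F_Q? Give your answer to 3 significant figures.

0.00928

Wien's law: T_P/T_Q = λ_Q/λ_P = 793/1220 = 0.6500.
L_P/L_Q = (R_P/R_Q)²(T_P/T_Q)⁴ = (0.456)²(0.6500)⁴ = 0.03712.
F_P/F_Q = (L_P/L_Q)/(d_P/d_Q)² = 0.03712/(2.00)² = 0.009279.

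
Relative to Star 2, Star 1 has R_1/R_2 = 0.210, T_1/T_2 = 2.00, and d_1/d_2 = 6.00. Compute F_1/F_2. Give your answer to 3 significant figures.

0.0196

L_1/L_2 = (R_1/R_2)²(T_1/T_2)⁴ = (0.210)² × (2.00)⁴ = 0.7056.
F_1/F_2 = (L_1/L_2)/(d_1/d_2)² = 0.7056 / (6.00)² = 0.01960.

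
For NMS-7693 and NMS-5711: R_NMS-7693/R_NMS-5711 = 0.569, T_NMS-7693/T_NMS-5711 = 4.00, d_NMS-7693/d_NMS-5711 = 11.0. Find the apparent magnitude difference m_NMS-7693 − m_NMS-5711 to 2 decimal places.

0.41

L_NMS-7693/L_NMS-5711 = (0.569)²(4.00)⁴ = 82.88.
F_NMS-7693/F_NMS-5711 = (L_NMS-7693/L_NMS-5711)/(d_NMS-7693/d_NMS-5711)² = 82.88/121.0 = 0.6850.
m_NMS-7693 − m_NMS-5711 = −2.5 log₁₀(0.6850) = 0.41.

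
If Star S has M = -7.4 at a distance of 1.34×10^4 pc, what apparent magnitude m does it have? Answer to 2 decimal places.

8.24

m = M + 5 log₁₀(d/10 pc) = -7.4 + 5 log₁₀(1.34×10^4/10)
  = -7.4 + 5 × 3.127 = -7.4 + 15.64 = 8.24.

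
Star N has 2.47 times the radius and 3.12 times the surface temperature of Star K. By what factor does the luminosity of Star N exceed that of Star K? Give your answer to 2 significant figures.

From the Stefan–Boltzmann law, L ∝ R²T⁴, so
L_N/L_K = (R_N/R_K)² (T_N/T_K)⁴ = (2.47)² × (3.12)⁴ = 6.101 × 94.76 = 578.1.

5.8×10^2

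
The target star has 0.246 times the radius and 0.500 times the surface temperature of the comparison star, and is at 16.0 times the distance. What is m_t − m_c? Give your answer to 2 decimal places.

L_t/L_c = (0.246)²(0.500)⁴ = 0.003782.
F_t/F_c = (L_t/L_c)/(d_t/d_c)² = 0.003782/256.0 = 1.477×10^-5.
m_t − m_c = −2.5 log₁₀(1.477×10^-5) = 12.08.

12.08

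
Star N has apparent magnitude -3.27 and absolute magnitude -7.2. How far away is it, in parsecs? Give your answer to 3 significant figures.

61.1 pc

m − M = 5 log₁₀(d/10 pc)
-3.27 − (-7.2) = 3.93 = 5 log₁₀(d/10)
d = 10 × 10^(3.93/5) = 10 × 10^0.786 = 61.09 pc.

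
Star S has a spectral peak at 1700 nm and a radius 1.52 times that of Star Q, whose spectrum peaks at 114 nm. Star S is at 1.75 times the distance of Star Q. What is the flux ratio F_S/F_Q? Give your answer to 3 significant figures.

Wien's law: T_S/T_Q = λ_Q/λ_S = 114/1700 = 0.06706.
L_S/L_Q = (R_S/R_Q)²(T_S/T_Q)⁴ = (1.52)²(0.06706)⁴ = 4.672×10^-5.
F_S/F_Q = (L_S/L_Q)/(d_S/d_Q)² = 4.672×10^-5/(1.75)² = 1.526×10^-5.

1.53×10^-5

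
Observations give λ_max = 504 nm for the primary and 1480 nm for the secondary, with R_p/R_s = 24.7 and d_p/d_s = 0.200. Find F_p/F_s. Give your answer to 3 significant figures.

1.13×10^6

Wien's law: T_p/T_s = λ_s/λ_p = 1480/504 = 2.937.
L_p/L_s = (R_p/R_s)²(T_p/T_s)⁴ = (24.7)²(2.937)⁴ = 4.536×10^4.
F_p/F_s = (L_p/L_s)/(d_p/d_s)² = 4.536×10^4/(0.200)² = 1.134×10^6.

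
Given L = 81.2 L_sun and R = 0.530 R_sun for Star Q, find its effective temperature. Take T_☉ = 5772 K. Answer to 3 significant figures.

2.38×10^4 K

T/T_☉ = (L/L_☉)^(1/4) / (R/R_☉)^(1/2)
T = 5772 × (81.2)^(1/4) / √(0.530) = 5772 × 3.002 / 0.7280 = 2.380×10^4 K.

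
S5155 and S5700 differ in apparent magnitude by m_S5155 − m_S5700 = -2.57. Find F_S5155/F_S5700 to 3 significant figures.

10.7

F_S5155/F_S5700 = 10^(−(m_S5155 − m_S5700)/2.5) = 10^(2.57/2.5) = 10^1.028 = 10.67.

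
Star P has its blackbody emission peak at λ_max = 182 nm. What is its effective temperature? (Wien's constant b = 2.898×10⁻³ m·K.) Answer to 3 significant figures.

1.59×10^4 K

T = b/λ_max = 2.898×10⁻³ / (182×10⁻⁹) = 1.592×10^4 K.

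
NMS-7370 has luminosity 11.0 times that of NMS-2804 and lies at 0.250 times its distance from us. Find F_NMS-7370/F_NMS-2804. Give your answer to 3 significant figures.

176

F = L/(4πd²), so F_NMS-7370/F_NMS-2804 = (L_NMS-7370/L_NMS-2804) / (d_NMS-7370/d_NMS-2804)²
= 11.0 / (0.250)² = 11.0 / 0.06250 = 176.0.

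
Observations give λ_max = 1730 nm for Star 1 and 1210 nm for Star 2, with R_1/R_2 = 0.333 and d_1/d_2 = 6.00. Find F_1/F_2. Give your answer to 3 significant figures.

7.37×10^-4

Wien's law: T_1/T_2 = λ_2/λ_1 = 1210/1730 = 0.6994.
L_1/L_2 = (R_1/R_2)²(T_1/T_2)⁴ = (0.333)²(0.6994)⁴ = 0.02654.
F_1/F_2 = (L_1/L_2)/(d_1/d_2)² = 0.02654/(6.00)² = 7.371×10^-4.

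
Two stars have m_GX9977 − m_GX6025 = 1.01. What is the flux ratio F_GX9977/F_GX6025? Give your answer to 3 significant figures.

F_GX9977/F_GX6025 = 10^(−(m_GX9977 − m_GX6025)/2.5) = 10^(-1.01/2.5) = 10^-0.404 = 0.3945.

0.394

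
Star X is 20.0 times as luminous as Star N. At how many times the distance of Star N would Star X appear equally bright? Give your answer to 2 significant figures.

4.5

Equal flux requires L_X/d_X² = L_N/d_N², so d_X/d_N = √(L_X/L_N)
= √(20.0) = 4.472.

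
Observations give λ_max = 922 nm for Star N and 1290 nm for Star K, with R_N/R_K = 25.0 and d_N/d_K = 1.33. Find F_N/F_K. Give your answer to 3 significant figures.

1.35×10^3

Wien's law: T_N/T_K = λ_K/λ_N = 1290/922 = 1.399.
L_N/L_K = (R_N/R_K)²(T_N/T_K)⁴ = (25.0)²(1.399)⁴ = 2395.
F_N/F_K = (L_N/L_K)/(d_N/d_K)² = 2395/(1.33)² = 1354.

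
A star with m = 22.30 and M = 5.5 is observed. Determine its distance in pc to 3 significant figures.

m − M = 5 log₁₀(d/10 pc)
22.30 − (5.5) = 16.80 = 5 log₁₀(d/10)
d = 10 × 10^(16.80/5) = 10 × 10^3.360 = 2.291×10^4 pc.

2.29×10^4 pc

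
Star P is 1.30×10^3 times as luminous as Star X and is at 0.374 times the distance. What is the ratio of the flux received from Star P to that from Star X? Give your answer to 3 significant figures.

9.29×10^3

F = L/(4πd²), so F_P/F_X = (L_P/L_X) / (d_P/d_X)²
= 1.30×10^3 / (0.374)² = 1.30×10^3 / 0.1399 = 9294.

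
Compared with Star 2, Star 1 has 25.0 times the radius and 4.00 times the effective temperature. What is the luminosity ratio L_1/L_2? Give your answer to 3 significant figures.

From the Stefan–Boltzmann law, L ∝ R²T⁴, so
L_1/L_2 = (R_1/R_2)² (T_1/T_2)⁴ = (25.0)² × (4.00)⁴ = 625.0 × 256.0 = 1.600×10^5.

1.60×10^5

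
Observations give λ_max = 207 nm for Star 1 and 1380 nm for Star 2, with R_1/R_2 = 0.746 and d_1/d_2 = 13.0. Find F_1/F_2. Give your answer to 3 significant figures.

6.50

Wien's law: T_1/T_2 = λ_2/λ_1 = 1380/207 = 6.667.
L_1/L_2 = (R_1/R_2)²(T_1/T_2)⁴ = (0.746)²(6.667)⁴ = 1099.
F_1/F_2 = (L_1/L_2)/(d_1/d_2)² = 1099/(13.0)² = 6.505.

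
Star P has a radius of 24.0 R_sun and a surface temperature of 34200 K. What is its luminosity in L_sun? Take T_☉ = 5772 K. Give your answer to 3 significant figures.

L/L_☉ = (R/R_☉)² (T/T_☉)⁴ = (24.0)² × (34200/5772)⁴
       = 576.0 × (5.925)⁴ = 576.0 × 1233 = 7.099×10^5.

7.10×10^5 L_sun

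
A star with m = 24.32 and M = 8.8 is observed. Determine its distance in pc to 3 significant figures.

m − M = 5 log₁₀(d/10 pc)
24.32 − (8.8) = 15.52 = 5 log₁₀(d/10)
d = 10 × 10^(15.52/5) = 10 × 10^3.104 = 1.271×10^4 pc.

1.27×10^4 pc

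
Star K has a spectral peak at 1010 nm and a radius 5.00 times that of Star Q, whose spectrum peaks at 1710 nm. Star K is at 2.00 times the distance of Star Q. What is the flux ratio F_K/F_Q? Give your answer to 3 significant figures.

51.4

Wien's law: T_K/T_Q = λ_Q/λ_K = 1710/1010 = 1.693.
L_K/L_Q = (R_K/R_Q)²(T_K/T_Q)⁴ = (5.00)²(1.693)⁴ = 205.4.
F_K/F_Q = (L_K/L_Q)/(d_K/d_Q)² = 205.4/(2.00)² = 51.35.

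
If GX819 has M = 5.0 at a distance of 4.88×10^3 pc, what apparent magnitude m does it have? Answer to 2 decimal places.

m = M + 5 log₁₀(d/10 pc) = 5.0 + 5 log₁₀(4.88×10^3/10)
  = 5.0 + 5 × 2.688 = 5.0 + 13.44 = 18.44.

18.44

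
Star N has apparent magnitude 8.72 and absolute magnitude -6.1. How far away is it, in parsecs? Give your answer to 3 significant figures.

9.20×10^3 pc

m − M = 5 log₁₀(d/10 pc)
8.72 − (-6.1) = 14.82 = 5 log₁₀(d/10)
d = 10 × 10^(14.82/5) = 10 × 10^2.964 = 9204 pc.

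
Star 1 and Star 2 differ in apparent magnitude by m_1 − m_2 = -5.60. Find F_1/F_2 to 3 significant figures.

174

F_1/F_2 = 10^(−(m_1 − m_2)/2.5) = 10^(5.60/2.5) = 10^2.240 = 173.8.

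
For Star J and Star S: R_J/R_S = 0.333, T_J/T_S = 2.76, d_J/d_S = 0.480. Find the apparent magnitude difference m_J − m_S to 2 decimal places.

-3.62

L_J/L_S = (0.333)²(2.76)⁴ = 6.435.
F_J/F_S = (L_J/L_S)/(d_J/d_S)² = 6.435/0.2304 = 27.93.
m_J − m_S = −2.5 log₁₀(27.93) = -3.62.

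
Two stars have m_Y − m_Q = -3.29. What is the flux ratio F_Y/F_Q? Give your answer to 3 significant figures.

F_Y/F_Q = 10^(−(m_Y − m_Q)/2.5) = 10^(3.29/2.5) = 10^1.316 = 20.70.

20.7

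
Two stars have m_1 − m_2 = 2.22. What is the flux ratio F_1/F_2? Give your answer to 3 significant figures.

F_1/F_2 = 10^(−(m_1 − m_2)/2.5) = 10^(-2.22/2.5) = 10^-0.888 = 0.1294.

0.129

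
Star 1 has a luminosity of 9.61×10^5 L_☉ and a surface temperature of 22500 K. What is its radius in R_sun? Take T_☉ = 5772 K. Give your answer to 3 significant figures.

R/R_☉ = √(L/L_☉) / (T/T_☉)² = √(9.61×10^5) / (3.898)²
       = 980.3 / 15.20 = 64.51.

64.5 R_sun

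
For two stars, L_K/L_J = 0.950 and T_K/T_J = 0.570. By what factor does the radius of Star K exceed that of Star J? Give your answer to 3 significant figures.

L ∝ R²T⁴ gives R ∝ √L / T², so
R_K/R_J = √(0.950) / (0.570)² = 0.9747 / 0.3249 = 3.000.

3.00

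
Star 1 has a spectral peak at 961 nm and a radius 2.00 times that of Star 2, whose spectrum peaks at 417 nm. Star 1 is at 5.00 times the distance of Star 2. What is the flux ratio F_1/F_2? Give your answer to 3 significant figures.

0.00567

Wien's law: T_1/T_2 = λ_2/λ_1 = 417/961 = 0.4339.
L_1/L_2 = (R_1/R_2)²(T_1/T_2)⁴ = (2.00)²(0.4339)⁴ = 0.1418.
F_1/F_2 = (L_1/L_2)/(d_1/d_2)² = 0.1418/(5.00)² = 0.005672.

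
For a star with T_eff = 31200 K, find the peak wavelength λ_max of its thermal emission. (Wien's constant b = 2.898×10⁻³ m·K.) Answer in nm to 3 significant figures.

λ_max = b/T = 2.898×10⁻³ / 31200 = 9.29×10^-8 m = 92.88 nm.

92.9 nm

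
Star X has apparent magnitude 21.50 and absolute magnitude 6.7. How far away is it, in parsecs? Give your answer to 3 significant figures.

9.12×10^3 pc

m − M = 5 log₁₀(d/10 pc)
21.50 − (6.7) = 14.80 = 5 log₁₀(d/10)
d = 10 × 10^(14.80/5) = 10 × 10^2.960 = 9120 pc.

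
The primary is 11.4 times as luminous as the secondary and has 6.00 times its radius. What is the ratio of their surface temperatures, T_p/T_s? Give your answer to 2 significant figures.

L ∝ R²T⁴ gives T ∝ (L/R²)^(1/4), so
T_p/T_s = (11.4 / 6.00²)^(1/4) = (0.3167)^(1/4) = 0.7502.

0.75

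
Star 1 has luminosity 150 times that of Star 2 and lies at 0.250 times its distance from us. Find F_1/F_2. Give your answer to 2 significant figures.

F = L/(4πd²), so F_1/F_2 = (L_1/L_2) / (d_1/d_2)²
= 150 / (0.250)² = 150 / 0.06250 = 2400.

2.4×10^3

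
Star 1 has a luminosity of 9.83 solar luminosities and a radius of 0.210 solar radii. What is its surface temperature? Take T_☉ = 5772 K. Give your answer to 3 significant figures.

T/T_☉ = (L/L_☉)^(1/4) / (R/R_☉)^(1/2)
T = 5772 × (9.83)^(1/4) / √(0.210) = 5772 × 1.771 / 0.4583 = 2.230×10^4 K.

2.23×10^4 K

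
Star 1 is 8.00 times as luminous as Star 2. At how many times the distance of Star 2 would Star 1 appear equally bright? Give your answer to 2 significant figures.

Equal flux requires L_1/d_1² = L_2/d_2², so d_1/d_2 = √(L_1/L_2)
= √(8.00) = 2.828.

2.8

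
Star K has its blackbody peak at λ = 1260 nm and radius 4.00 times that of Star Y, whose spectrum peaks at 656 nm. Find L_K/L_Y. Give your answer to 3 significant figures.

Wien's law gives T ∝ 1/λ_max, so T_K/T_Y = λ_Y/λ_K = 656/1260 = 0.5206.
Then L ∝ R²T⁴ gives L_K/L_Y = (4.00)² × (0.5206)⁴ = 16.00 × 0.07347 = 1.176.

1.18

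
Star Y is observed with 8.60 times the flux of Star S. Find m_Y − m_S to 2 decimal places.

m_Y − m_S = −2.5 log₁₀(F_Y/F_S) = −2.5 log₁₀(8.60) = −2.5 × (0.934) = -2.336.

-2.34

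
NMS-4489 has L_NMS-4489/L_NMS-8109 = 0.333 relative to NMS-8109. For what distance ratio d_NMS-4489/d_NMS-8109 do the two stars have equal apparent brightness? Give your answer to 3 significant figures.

Equal flux requires L_NMS-4489/d_NMS-4489² = L_NMS-8109/d_NMS-8109², so d_NMS-4489/d_NMS-8109 = √(L_NMS-4489/L_NMS-8109)
= √(0.333) = 0.5771.

0.577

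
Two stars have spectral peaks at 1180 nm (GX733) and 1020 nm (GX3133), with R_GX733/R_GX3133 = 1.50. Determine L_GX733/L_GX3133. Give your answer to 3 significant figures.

1.26

Wien's law gives T ∝ 1/λ_max, so T_GX733/T_GX3133 = λ_GX3133/λ_GX733 = 1020/1180 = 0.8644.
Then L ∝ R²T⁴ gives L_GX733/L_GX3133 = (1.50)² × (0.8644)⁴ = 2.250 × 0.5583 = 1.256.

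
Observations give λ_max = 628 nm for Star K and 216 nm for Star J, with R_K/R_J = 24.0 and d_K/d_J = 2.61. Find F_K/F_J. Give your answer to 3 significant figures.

1.18

Wien's law: T_K/T_J = λ_J/λ_K = 216/628 = 0.3439.
L_K/L_J = (R_K/R_J)²(T_K/T_J)⁴ = (24.0)²(0.3439)⁴ = 8.061.
F_K/F_J = (L_K/L_J)/(d_K/d_J)² = 8.061/(2.61)² = 1.183.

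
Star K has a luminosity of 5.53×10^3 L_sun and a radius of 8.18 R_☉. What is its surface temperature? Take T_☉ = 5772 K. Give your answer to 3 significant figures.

1.74×10^4 K

T/T_☉ = (L/L_☉)^(1/4) / (R/R_☉)^(1/2)
T = 5772 × (5.53×10^3)^(1/4) / √(8.18) = 5772 × 8.623 / 2.860 = 1.740×10^4 K.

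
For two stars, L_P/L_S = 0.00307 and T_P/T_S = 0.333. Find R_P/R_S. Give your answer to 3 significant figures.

L ∝ R²T⁴ gives R ∝ √L / T², so
R_P/R_S = √(0.00307) / (0.333)² = 0.05541 / 0.1109 = 0.4997.

0.500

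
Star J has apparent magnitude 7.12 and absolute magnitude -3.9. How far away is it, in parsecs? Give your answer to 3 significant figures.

1.60×10^3 pc

m − M = 5 log₁₀(d/10 pc)
7.12 − (-3.9) = 11.02 = 5 log₁₀(d/10)
d = 10 × 10^(11.02/5) = 10 × 10^2.204 = 1600 pc.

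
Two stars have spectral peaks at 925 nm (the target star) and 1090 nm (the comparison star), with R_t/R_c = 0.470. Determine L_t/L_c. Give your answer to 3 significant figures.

Wien's law gives T ∝ 1/λ_max, so T_t/T_c = λ_c/λ_t = 1090/925 = 1.178.
Then L ∝ R²T⁴ gives L_t/L_c = (0.470)² × (1.178)⁴ = 0.2209 × 1.928 = 0.4259.

0.426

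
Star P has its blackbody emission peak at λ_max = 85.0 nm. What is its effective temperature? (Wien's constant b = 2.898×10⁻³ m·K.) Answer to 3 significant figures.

3.41×10^4 K

T = b/λ_max = 2.898×10⁻³ / (85.0×10⁻⁹) = 3.409×10^4 K.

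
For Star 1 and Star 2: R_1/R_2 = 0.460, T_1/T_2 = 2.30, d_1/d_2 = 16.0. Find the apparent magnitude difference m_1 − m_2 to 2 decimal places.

4.09

L_1/L_2 = (0.460)²(2.30)⁴ = 5.921.
F_1/F_2 = (L_1/L_2)/(d_1/d_2)² = 5.921/256.0 = 0.02313.
m_1 − m_2 = −2.5 log₁₀(0.02313) = 4.09.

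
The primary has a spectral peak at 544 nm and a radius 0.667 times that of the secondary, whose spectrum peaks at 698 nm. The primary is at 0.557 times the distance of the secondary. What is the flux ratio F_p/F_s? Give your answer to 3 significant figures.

3.89

Wien's law: T_p/T_s = λ_s/λ_p = 698/544 = 1.283.
L_p/L_s = (R_p/R_s)²(T_p/T_s)⁴ = (0.667)²(1.283)⁴ = 1.206.
F_p/F_s = (L_p/L_s)/(d_p/d_s)² = 1.206/(0.557)² = 3.887.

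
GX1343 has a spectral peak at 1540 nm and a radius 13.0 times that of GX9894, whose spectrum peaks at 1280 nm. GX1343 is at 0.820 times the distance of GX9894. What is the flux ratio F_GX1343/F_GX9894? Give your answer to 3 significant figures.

120

Wien's law: T_GX1343/T_GX9894 = λ_GX9894/λ_GX1343 = 1280/1540 = 0.8312.
L_GX1343/L_GX9894 = (R_GX1343/R_GX9894)²(T_GX1343/T_GX9894)⁴ = (13.0)²(0.8312)⁴ = 80.66.
F_GX1343/F_GX9894 = (L_GX1343/L_GX9894)/(d_GX1343/d_GX9894)² = 80.66/(0.820)² = 120.0.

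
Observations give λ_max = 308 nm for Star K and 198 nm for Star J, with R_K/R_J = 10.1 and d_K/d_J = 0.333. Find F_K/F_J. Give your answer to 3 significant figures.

Wien's law: T_K/T_J = λ_J/λ_K = 198/308 = 0.6429.
L_K/L_J = (R_K/R_J)²(T_K/T_J)⁴ = (10.1)²(0.6429)⁴ = 17.42.
F_K/F_J = (L_K/L_J)/(d_K/d_J)² = 17.42/(0.333)² = 157.1.

157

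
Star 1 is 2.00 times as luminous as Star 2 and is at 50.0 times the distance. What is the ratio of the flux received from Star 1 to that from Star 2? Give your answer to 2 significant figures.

8.0×10^-4

F = L/(4πd²), so F_1/F_2 = (L_1/L_2) / (d_1/d_2)²
= 2.00 / (50.0)² = 2.00 / 2500 = 8.000×10^-4.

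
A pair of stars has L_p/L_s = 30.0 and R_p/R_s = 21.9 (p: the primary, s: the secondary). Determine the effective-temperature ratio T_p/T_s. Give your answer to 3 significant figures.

0.500

L ∝ R²T⁴ gives T ∝ (L/R²)^(1/4), so
T_p/T_s = (30.0 / 21.9²)^(1/4) = (0.06255)^(1/4) = 0.5001.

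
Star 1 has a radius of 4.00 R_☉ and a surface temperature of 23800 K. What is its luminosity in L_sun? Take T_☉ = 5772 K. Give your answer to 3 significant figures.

4.63×10^3 L_sun

L/L_☉ = (R/R_☉)² (T/T_☉)⁴ = (4.00)² × (23800/5772)⁴
       = 16.00 × (4.123)⁴ = 16.00 × 289.1 = 4625.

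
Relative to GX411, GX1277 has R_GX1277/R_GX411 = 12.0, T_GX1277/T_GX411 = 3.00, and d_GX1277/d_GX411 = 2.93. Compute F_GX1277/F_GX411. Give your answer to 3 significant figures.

1.36×10^3

L_GX1277/L_GX411 = (R_GX1277/R_GX411)²(T_GX1277/T_GX411)⁴ = (12.0)² × (3.00)⁴ = 1.166×10^4.
F_GX1277/F_GX411 = (L_GX1277/L_GX411)/(d_GX1277/d_GX411)² = 1.166×10^4 / (2.93)² = 1359.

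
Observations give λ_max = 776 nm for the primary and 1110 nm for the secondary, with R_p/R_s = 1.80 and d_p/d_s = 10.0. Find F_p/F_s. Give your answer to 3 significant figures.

0.136

Wien's law: T_p/T_s = λ_s/λ_p = 1110/776 = 1.430.
L_p/L_s = (R_p/R_s)²(T_p/T_s)⁴ = (1.80)²(1.430)⁴ = 13.56.
F_p/F_s = (L_p/L_s)/(d_p/d_s)² = 13.56/(10.0)² = 0.1356.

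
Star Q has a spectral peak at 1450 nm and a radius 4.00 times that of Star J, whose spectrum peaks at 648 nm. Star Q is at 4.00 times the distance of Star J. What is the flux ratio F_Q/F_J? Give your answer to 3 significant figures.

0.0399

Wien's law: T_Q/T_J = λ_J/λ_Q = 648/1450 = 0.4469.
L_Q/L_J = (R_Q/R_J)²(T_Q/T_J)⁴ = (4.00)²(0.4469)⁴ = 0.6382.
F_Q/F_J = (L_Q/L_J)/(d_Q/d_J)² = 0.6382/(4.00)² = 0.03989.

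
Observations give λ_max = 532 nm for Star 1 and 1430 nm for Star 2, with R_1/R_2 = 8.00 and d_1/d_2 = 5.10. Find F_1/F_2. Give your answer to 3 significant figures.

128

Wien's law: T_1/T_2 = λ_2/λ_1 = 1430/532 = 2.688.
L_1/L_2 = (R_1/R_2)²(T_1/T_2)⁴ = (8.00)²(2.688)⁴ = 3341.
F_1/F_2 = (L_1/L_2)/(d_1/d_2)² = 3341/(5.10)² = 128.5.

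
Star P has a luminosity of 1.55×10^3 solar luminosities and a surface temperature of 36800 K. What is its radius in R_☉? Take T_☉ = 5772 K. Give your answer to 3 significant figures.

R/R_☉ = √(L/L_☉) / (T/T_☉)² = √(1.55×10^3) / (6.376)²
       = 39.37 / 40.65 = 0.9686.

0.969 R_☉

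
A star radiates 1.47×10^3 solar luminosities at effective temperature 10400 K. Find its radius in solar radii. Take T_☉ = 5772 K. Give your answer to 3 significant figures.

11.8 solar radii

R/R_☉ = √(L/L_☉) / (T/T_☉)² = √(1.47×10^3) / (1.802)²
       = 38.34 / 3.246 = 11.81.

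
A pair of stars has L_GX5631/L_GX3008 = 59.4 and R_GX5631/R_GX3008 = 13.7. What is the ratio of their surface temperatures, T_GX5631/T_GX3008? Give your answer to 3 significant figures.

L ∝ R²T⁴ gives T ∝ (L/R²)^(1/4), so
T_GX5631/T_GX3008 = (59.4 / 13.7²)^(1/4) = (0.3165)^(1/4) = 0.7500.

0.750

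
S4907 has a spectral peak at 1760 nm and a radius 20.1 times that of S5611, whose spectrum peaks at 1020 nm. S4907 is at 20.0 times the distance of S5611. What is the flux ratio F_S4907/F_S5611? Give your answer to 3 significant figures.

Wien's law: T_S4907/T_S5611 = λ_S5611/λ_S4907 = 1020/1760 = 0.5795.
L_S4907/L_S5611 = (R_S4907/R_S5611)²(T_S4907/T_S5611)⁴ = (20.1)²(0.5795)⁴ = 45.58.
F_S4907/F_S5611 = (L_S4907/L_S5611)/(d_S4907/d_S5611)² = 45.58/(20.0)² = 0.1139.

0.114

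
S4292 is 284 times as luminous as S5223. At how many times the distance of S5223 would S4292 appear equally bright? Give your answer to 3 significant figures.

Equal flux requires L_S4292/d_S4292² = L_S5223/d_S5223², so d_S4292/d_S5223 = √(L_S4292/L_S5223)
= √(284) = 16.85.

16.9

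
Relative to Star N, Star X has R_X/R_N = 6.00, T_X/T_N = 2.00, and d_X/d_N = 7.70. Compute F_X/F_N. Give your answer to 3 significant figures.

9.71

L_X/L_N = (R_X/R_N)²(T_X/T_N)⁴ = (6.00)² × (2.00)⁴ = 576.0.
F_X/F_N = (L_X/L_N)/(d_X/d_N)² = 576.0 / (7.70)² = 9.715.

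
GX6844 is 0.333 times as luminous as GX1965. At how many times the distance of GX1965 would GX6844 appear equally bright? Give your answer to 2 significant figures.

0.58

Equal flux requires L_GX6844/d_GX6844² = L_GX1965/d_GX1965², so d_GX6844/d_GX1965 = √(L_GX6844/L_GX1965)
= √(0.333) = 0.5771.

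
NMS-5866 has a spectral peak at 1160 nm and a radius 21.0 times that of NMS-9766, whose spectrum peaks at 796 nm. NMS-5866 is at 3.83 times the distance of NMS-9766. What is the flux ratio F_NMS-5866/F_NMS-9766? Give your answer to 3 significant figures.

6.67

Wien's law: T_NMS-5866/T_NMS-9766 = λ_NMS-9766/λ_NMS-5866 = 796/1160 = 0.6862.
L_NMS-5866/L_NMS-9766 = (R_NMS-5866/R_NMS-9766)²(T_NMS-5866/T_NMS-9766)⁴ = (21.0)²(0.6862)⁴ = 97.78.
F_NMS-5866/F_NMS-9766 = (L_NMS-5866/L_NMS-9766)/(d_NMS-5866/d_NMS-9766)² = 97.78/(3.83)² = 6.666.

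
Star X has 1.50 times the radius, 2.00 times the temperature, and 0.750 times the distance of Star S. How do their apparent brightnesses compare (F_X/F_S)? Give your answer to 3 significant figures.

L_X/L_S = (R_X/R_S)²(T_X/T_S)⁴ = (1.50)² × (2.00)⁴ = 36.00.
F_X/F_S = (L_X/L_S)/(d_X/d_S)² = 36.00 / (0.750)² = 64.00.

64.0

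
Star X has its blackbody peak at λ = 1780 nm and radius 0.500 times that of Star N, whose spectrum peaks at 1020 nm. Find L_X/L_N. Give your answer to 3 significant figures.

0.0270

Wien's law gives T ∝ 1/λ_max, so T_X/T_N = λ_N/λ_X = 1020/1780 = 0.5730.
Then L ∝ R²T⁴ gives L_X/L_N = (0.500)² × (0.5730)⁴ = 0.2500 × 0.1078 = 0.02696.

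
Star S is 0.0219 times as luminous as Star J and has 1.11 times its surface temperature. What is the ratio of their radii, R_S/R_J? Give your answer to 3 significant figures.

0.120

L ∝ R²T⁴ gives R ∝ √L / T², so
R_S/R_J = √(0.0219) / (1.11)² = 0.1480 / 1.232 = 0.1201.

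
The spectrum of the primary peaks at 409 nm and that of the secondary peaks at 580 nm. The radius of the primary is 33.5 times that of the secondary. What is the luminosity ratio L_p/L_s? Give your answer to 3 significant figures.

Wien's law gives T ∝ 1/λ_max, so T_p/T_s = λ_s/λ_p = 580/409 = 1.418.
Then L ∝ R²T⁴ gives L_p/L_s = (33.5)² × (1.418)⁴ = 1122 × 4.044 = 4538.

4.54×10^3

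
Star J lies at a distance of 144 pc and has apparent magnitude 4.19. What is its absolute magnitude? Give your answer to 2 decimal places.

M = m − 5 log₁₀(d/10 pc) = 4.19 − 5 log₁₀(144/10)
  = 4.19 − 5 × 1.158 = 4.19 − 5.79 = -1.60.

-1.60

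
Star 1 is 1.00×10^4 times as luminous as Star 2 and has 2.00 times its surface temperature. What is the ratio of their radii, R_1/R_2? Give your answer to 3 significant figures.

L ∝ R²T⁴ gives R ∝ √L / T², so
R_1/R_2 = √(1.00×10^4) / (2.00)² = 100.0 / 4.000 = 25.00.

25.0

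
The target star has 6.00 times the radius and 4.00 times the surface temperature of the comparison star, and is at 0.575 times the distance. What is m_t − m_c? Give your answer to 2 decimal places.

L_t/L_c = (6.00)²(4.00)⁴ = 9216.
F_t/F_c = (L_t/L_c)/(d_t/d_c)² = 9216/0.3306 = 2.787×10^4.
m_t − m_c = −2.5 log₁₀(2.787×10^4) = -11.11.

-11.11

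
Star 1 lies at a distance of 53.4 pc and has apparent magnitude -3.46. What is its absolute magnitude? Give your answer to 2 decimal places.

-7.10

M = m − 5 log₁₀(d/10 pc) = -3.46 − 5 log₁₀(53.4/10)
  = -3.46 − 5 × 0.728 = -3.46 − 3.64 = -7.10.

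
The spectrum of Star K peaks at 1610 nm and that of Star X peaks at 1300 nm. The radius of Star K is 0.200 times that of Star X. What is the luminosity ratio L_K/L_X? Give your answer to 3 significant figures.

Wien's law gives T ∝ 1/λ_max, so T_K/T_X = λ_X/λ_K = 1300/1610 = 0.8075.
Then L ∝ R²T⁴ gives L_K/L_X = (0.200)² × (0.8075)⁴ = 0.04000 × 0.4251 = 0.01700.

0.0170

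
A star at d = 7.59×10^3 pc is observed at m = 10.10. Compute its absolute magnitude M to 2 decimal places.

M = m − 5 log₁₀(d/10 pc) = 10.10 − 5 log₁₀(7.59×10^3/10)
  = 10.10 − 5 × 2.880 = 10.10 − 14.40 = -4.30.

-4.30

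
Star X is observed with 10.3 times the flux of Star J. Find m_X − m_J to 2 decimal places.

-2.53

m_X − m_J = −2.5 log₁₀(F_X/F_J) = −2.5 log₁₀(10.3) = −2.5 × (1.013) = -2.532.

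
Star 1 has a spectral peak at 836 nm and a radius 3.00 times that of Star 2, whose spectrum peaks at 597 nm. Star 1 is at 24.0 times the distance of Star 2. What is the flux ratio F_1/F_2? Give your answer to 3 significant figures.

0.00406

Wien's law: T_1/T_2 = λ_2/λ_1 = 597/836 = 0.7141.
L_1/L_2 = (R_1/R_2)²(T_1/T_2)⁴ = (3.00)²(0.7141)⁴ = 2.341.
F_1/F_2 = (L_1/L_2)/(d_1/d_2)² = 2.341/(24.0)² = 0.004063.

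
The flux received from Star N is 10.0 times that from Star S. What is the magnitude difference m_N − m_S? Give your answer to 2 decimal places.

m_N − m_S = −2.5 log₁₀(F_N/F_S) = −2.5 log₁₀(10.0) = −2.5 × (1.000) = -2.500.

-2.50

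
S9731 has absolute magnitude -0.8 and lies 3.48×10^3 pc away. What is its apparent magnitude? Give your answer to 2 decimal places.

m = M + 5 log₁₀(d/10 pc) = -0.8 + 5 log₁₀(3.48×10^3/10)
  = -0.8 + 5 × 2.542 = -0.8 + 12.71 = 11.91.

11.91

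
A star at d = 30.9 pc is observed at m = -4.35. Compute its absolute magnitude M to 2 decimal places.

-6.80

M = m − 5 log₁₀(d/10 pc) = -4.35 − 5 log₁₀(30.9/10)
  = -4.35 − 5 × 0.490 = -4.35 − 2.45 = -6.80.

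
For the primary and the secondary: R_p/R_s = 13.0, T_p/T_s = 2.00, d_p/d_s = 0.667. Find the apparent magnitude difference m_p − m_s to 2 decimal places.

L_p/L_s = (13.0)²(2.00)⁴ = 2704.
F_p/F_s = (L_p/L_s)/(d_p/d_s)² = 2704/0.4449 = 6078.
m_p − m_s = −2.5 log₁₀(6078) = -9.46.

-9.46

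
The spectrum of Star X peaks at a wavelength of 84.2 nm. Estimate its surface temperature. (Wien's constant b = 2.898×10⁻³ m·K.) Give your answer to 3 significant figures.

3.44×10^4 K

T = b/λ_max = 2.898×10⁻³ / (84.2×10⁻⁹) = 3.442×10^4 K.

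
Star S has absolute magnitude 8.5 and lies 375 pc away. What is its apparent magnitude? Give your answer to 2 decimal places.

16.37

m = M + 5 log₁₀(d/10 pc) = 8.5 + 5 log₁₀(375/10)
  = 8.5 + 5 × 1.574 = 8.5 + 7.87 = 16.37.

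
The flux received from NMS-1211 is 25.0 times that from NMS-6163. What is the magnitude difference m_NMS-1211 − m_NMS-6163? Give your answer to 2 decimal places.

-3.49

m_NMS-1211 − m_NMS-6163 = −2.5 log₁₀(F_NMS-1211/F_NMS-6163) = −2.5 log₁₀(25.0) = −2.5 × (1.398) = -3.495.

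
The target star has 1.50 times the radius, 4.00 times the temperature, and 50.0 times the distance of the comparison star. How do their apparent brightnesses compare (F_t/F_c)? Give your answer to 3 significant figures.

L_t/L_c = (R_t/R_c)²(T_t/T_c)⁴ = (1.50)² × (4.00)⁴ = 576.0.
F_t/F_c = (L_t/L_c)/(d_t/d_c)² = 576.0 / (50.0)² = 0.2304.

0.230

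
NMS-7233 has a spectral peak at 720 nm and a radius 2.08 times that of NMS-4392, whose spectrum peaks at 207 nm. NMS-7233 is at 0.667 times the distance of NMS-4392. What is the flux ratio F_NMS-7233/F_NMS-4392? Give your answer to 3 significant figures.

Wien's law: T_NMS-7233/T_NMS-4392 = λ_NMS-4392/λ_NMS-7233 = 207/720 = 0.2875.
L_NMS-7233/L_NMS-4392 = (R_NMS-7233/R_NMS-4392)²(T_NMS-7233/T_NMS-4392)⁴ = (2.08)²(0.2875)⁴ = 0.02956.
F_NMS-7233/F_NMS-4392 = (L_NMS-7233/L_NMS-4392)/(d_NMS-7233/d_NMS-4392)² = 0.02956/(0.667)² = 0.06644.

0.0664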